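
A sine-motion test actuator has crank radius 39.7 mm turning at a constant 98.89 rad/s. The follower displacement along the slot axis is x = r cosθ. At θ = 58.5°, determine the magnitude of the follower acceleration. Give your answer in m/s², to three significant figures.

203

ω = 98.89 rad/s
x = r cosθ ⇒ ẍ = −rω² cosθ (ω constant).
|a| = rω²|cosθ| = 0.0397·(98.89)²·|cos 58.5°| = 202.85 m/s².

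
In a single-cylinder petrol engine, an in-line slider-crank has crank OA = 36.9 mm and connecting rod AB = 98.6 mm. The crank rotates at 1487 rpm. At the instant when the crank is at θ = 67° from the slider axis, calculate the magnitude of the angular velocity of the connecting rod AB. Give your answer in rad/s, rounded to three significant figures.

24.3

ω = 155.7 rad/s (converted from 1487 rpm).
The rod makes angle φ with the slider axis where L sinφ = r sinθ; differentiating, L cosφ·φ̇ = r ω cosθ.
L cosφ = √(L² − r² sin²θ) = 0.092565 m.
|ω_rod| = r ω |cosθ| / √(L² − r² sin²θ) = 0.0369·155.7·0.39073/0.092565 = 24.255 rad/s.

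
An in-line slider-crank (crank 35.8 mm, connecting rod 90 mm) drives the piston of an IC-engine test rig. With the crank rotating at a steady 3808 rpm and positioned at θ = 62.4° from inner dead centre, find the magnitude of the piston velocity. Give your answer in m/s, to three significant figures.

ω = 2π·3808/60 = 398.8 rad/s
For an in-line slider-crank, x = r cosθ + √(L² − r² sin²θ), so v = −rω sinθ·[1 + r cosθ/√(L² − r² sin²θ)].
With r = 0.0358 m, L = 0.09 m, θ = 62.4°: √(L² − r² sin²θ) = 0.084223 m.
v = −0.0358·398.8·0.88620·[1 + 0.0358·0.46330/0.084223] = -15.143 m/s.
|v| = 15.143 m/s.

15.1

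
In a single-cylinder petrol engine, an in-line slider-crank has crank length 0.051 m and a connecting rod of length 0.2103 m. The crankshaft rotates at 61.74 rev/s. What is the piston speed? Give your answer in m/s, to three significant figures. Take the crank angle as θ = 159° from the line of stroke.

5.48

ω = 2π·61.7 = 387.9 rad/s
For an in-line slider-crank, x = r cosθ + √(L² − r² sin²θ), so v = −rω sinθ·[1 + r cosθ/√(L² − r² sin²θ)].
With r = 0.051 m, L = 0.2103 m, θ = 159°: √(L² − r² sin²θ) = 0.2095 m.
v = −0.051·387.9·0.35837·[1 + 0.051·-0.93358/0.2095] = -5.4787 m/s.
|v| = 5.4787 m/s.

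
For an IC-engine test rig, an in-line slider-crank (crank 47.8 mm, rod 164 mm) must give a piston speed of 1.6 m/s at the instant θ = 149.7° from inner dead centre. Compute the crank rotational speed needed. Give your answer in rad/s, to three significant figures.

For an in-line slider-crank, |v_piston| = rω|sinθ|·[1 + r cosθ/√(L² − r² sin²θ)].
With r = 0.0478 m, L = 0.164 m, θ = 149.7°: the bracketed kinematic factor |dx/dθ| = 0.017981 m.
ω = v/|dx/dθ| = 1.6/0.017981 = 88.983 rad/s.

89.0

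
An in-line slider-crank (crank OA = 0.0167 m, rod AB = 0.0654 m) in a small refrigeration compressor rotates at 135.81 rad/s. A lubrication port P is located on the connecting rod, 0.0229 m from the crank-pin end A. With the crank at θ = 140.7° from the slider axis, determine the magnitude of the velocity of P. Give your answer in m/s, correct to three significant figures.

ω = 135.8 rad/s.  Crank-pin speed |V_A| = rω = 2.268 m/s, perpendicular to OA.
Rod angle: sinφ = −(r/L) sinθ ⇒ φ = -9.308°; ω_rod = −rω cosθ/√(L²−r²sin²θ) = +27.194 rad/s.
V_P = V_A + ω_rod × AP, with AP = 0.0229 m along the rod.
Components: V_Px = −rω sinθ − a·ω_rod·sinφ = -1.3358 m/s;  V_Py = rω cosθ + a·ω_rod·cosφ = -1.1405 m/s.
|V_P| = √(V_Px² + V_Py²) = 1.7565 m/s.

1.76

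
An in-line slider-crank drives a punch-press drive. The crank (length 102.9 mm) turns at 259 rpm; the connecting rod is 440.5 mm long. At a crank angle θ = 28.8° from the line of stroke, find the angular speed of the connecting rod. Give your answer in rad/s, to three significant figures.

ω = 27.12 rad/s (converted from 259 rpm).
The rod makes angle φ with the slider axis where L sinφ = r sinθ; differentiating, L cosφ·φ̇ = r ω cosθ.
L cosφ = √(L² − r² sin²θ) = 0.4377 m.
|ω_rod| = r ω |cosθ| / √(L² − r² sin²θ) = 0.1029·27.12·0.87631/0.4377 = 5.5876 rad/s.

5.59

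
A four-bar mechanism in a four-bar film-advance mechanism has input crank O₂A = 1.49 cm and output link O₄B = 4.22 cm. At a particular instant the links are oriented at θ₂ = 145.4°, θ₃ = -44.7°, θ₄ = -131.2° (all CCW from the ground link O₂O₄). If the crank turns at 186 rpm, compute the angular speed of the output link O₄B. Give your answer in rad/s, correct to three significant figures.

ω₂ = 19.48 rad/s (from 186 rpm).
Differentiating the loop-closure r₂e^{iθ₂}+r₃e^{iθ₃}=r₁+r₄e^{iθ₄} gives r₂ω₂e^{iθ₂}+r₃ω₃e^{iθ₃}=r₄ω₄e^{iθ₄}.
Eliminating the other unknown: ω₄ = r₂ω₂ sin(θ₂−θ₃) / [r₄ sin(θ₄−θ₃)].
Numerator sine = -0.17537; denominator sine = -0.99813.
Result = 0.0149·19.48·(-0.17537) / (0.0422·(-0.99813)) = +1.2083 rad/s; magnitude 1.2083 rad/s.

1.21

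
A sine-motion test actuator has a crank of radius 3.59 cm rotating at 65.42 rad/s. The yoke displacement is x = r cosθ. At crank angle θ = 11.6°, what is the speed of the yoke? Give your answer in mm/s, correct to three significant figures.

ω = 65.42 rad/s
x = r cosθ ⇒ ẋ = −rω sinθ.
|v| = rω|sinθ| = 0.0359·65.42·|sin 11.6°| = 0.47225 m/s = 472.25 mm/s.

472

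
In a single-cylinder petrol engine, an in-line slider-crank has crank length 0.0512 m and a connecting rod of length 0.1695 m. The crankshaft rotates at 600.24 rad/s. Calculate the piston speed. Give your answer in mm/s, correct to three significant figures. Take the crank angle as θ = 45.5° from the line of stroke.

26700

ω = 600.2 rad/s
For an in-line slider-crank, x = r cosθ + √(L² − r² sin²θ), so v = −rω sinθ·[1 + r cosθ/√(L² − r² sin²θ)].
With r = 0.0512 m, L = 0.1695 m, θ = 45.5°: √(L² − r² sin²θ) = 0.16552 m.
v = −0.0512·600.2·0.71325·[1 + 0.0512·0.70091/0.16552] = -26.672 m/s.
|v| = 26.672 m/s = 26672 mm/s.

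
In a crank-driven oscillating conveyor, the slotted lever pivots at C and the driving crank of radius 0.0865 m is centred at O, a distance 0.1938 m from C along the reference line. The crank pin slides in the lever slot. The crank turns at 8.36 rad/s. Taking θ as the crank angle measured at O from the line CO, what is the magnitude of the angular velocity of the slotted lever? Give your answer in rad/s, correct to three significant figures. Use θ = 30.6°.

2.48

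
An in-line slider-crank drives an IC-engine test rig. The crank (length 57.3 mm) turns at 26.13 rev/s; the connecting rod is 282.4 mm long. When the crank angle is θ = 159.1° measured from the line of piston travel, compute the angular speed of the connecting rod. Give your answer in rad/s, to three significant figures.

31.2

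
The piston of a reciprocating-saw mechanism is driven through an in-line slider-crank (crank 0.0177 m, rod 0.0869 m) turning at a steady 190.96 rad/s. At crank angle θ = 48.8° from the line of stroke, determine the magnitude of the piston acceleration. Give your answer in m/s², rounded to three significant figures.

409

ω = 191 rad/s
x(θ) = r cosθ + √(L² − r² sin²θ); with ω constant, a = ω²·d²x/dθ².
d²x/dθ² = −r cosθ − r²(cos2θ)/√u − r⁴ sin²2θ/(4u^{3/2}),  u = L² − r² sin²θ = 0.00737425 m².
Substituting r = 0.0177 m, L = 0.0869 m, θ = 48.8°: d²x/dθ² = -0.011214 m.
a = ω²·d²x/dθ² = (191)²·(-0.011214) = -408.94 m/s²;  |a| = 408.94 m/s².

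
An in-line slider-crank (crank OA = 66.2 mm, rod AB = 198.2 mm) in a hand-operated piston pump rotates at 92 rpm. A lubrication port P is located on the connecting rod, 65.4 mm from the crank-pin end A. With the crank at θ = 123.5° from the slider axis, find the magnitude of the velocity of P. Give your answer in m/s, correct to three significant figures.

0.551

ω = 9.634 rad/s.  Crank-pin speed |V_A| = rω = 0.63779 m/s, perpendicular to OA.
Rod angle: sinφ = −(r/L) sinθ ⇒ φ = -16.172°; ω_rod = −rω cosθ/√(L²−r²sin²θ) = +1.8492 rad/s.
V_P = V_A + ω_rod × AP, with AP = 0.0654 m along the rod.
Components: V_Px = −rω sinθ − a·ω_rod·sinφ = -0.49816 m/s;  V_Py = rω cosθ + a·ω_rod·cosφ = -0.23586 m/s.
|V_P| = √(V_Px² + V_Py²) = 0.55117 m/s.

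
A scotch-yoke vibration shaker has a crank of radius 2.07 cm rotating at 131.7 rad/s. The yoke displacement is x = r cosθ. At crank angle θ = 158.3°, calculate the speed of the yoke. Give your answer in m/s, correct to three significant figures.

ω = 131.7 rad/s
x = r cosθ ⇒ ẋ = −rω sinθ.
|v| = rω|sinθ| = 0.0207·131.7·|sin 158.3°| = 1.008 m/s.

1.01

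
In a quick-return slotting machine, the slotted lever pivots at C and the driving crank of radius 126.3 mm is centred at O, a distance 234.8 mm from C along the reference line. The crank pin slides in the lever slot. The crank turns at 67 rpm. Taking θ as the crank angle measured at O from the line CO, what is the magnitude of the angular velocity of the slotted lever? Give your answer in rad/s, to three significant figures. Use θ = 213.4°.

ω = 7.016 rad/s (from 67 rpm).
Crank pin A relative to C: A = (d + r cosθ, r sinθ); lever angle φ = atan2(r sinθ, d + r cosθ).
Differentiating tanφ: φ̇ = rω(d cosθ + r)/(d² + r² + 2dr cosθ).
d² + r² + 2dr cosθ = |CA|² = 0.0215675 m²;  d cosθ + r = -0.069722 m.
|ω_lever| = |0.1263·7.016·-0.069722| / 0.0215675 = 2.8647 rad/s.

2.86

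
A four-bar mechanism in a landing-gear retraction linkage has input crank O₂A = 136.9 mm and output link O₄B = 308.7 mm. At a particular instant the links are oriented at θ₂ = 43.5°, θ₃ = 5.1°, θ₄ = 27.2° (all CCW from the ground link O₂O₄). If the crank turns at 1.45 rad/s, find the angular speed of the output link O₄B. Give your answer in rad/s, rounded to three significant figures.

ω₂ = 1.45 rad/s
Differentiating the loop-closure r₂e^{iθ₂}+r₃e^{iθ₃}=r₁+r₄e^{iθ₄} gives r₂ω₂e^{iθ₂}+r₃ω₃e^{iθ₃}=r₄ω₄e^{iθ₄}.
Eliminating the other unknown: ω₄ = r₂ω₂ sin(θ₂−θ₃) / [r₄ sin(θ₄−θ₃)].
Numerator sine = +0.62115; denominator sine = +0.37622.
Result = 0.1369·1.45·(+0.62115) / (0.3087·(+0.37622)) = +1.0617 rad/s; magnitude 1.0617 rad/s.

1.06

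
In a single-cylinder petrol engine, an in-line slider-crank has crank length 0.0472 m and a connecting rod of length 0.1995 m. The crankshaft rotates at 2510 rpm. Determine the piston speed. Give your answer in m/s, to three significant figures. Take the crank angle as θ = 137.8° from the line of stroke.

6.85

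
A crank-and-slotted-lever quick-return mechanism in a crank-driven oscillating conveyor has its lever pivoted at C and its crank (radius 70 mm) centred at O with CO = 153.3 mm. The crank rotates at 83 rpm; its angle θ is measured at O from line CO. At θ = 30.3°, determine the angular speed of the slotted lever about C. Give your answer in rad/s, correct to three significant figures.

2.62

ω = 8.692 rad/s (from 83 rpm).
Crank pin A relative to C: A = (d + r cosθ, r sinθ); lever angle φ = atan2(r sinθ, d + r cosθ).
Differentiating tanφ: φ̇ = rω(d cosθ + r)/(d² + r² + 2dr cosθ).
d² + r² + 2dr cosθ = |CA|² = 0.0469311 m²;  d cosθ + r = +0.20236 m.
|ω_lever| = |0.07·8.692·+0.20236| / 0.0469311 = 2.6234 rad/s.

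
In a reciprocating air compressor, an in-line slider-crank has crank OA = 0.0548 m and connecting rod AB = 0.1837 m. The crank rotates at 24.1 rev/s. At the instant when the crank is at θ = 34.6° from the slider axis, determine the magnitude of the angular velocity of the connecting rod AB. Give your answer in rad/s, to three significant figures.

ω = 151.4 rad/s (converted from 24.1 rev/s).
The rod makes angle φ with the slider axis where L sinφ = r sinθ; differentiating, L cosφ·φ̇ = r ω cosθ.
L cosφ = √(L² − r² sin²θ) = 0.18105 m.
|ω_rod| = r ω |cosθ| / √(L² − r² sin²θ) = 0.0548·151.4·0.82314/0.18105 = 37.728 rad/s.

37.7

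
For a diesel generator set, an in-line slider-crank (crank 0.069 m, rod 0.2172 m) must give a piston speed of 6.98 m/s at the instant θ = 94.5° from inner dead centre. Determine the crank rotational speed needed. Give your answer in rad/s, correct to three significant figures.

104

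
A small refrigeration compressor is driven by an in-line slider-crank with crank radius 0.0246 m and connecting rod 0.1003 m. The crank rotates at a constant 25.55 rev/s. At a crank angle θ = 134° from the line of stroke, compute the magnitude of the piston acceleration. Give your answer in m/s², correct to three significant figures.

443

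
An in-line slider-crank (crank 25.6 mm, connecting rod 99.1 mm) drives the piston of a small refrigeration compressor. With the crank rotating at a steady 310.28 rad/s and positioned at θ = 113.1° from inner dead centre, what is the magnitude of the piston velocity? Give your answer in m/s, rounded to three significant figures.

ω = 310.3 rad/s
For an in-line slider-crank, x = r cosθ + √(L² − r² sin²θ), so v = −rω sinθ·[1 + r cosθ/√(L² − r² sin²θ)].
With r = 0.0256 m, L = 0.0991 m, θ = 113.1°: √(L² − r² sin²θ) = 0.096262 m.
v = −0.0256·310.3·0.91982·[1 + 0.0256·-0.39234/0.096262] = -6.544 m/s.
|v| = 6.544 m/s.

6.54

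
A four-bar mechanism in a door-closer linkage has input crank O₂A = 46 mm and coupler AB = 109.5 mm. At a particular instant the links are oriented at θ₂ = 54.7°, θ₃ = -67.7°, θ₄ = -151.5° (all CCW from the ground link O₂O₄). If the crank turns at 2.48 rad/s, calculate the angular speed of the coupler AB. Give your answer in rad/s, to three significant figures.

0.463

ω₂ = 2.48 rad/s
Differentiating the loop-closure r₂e^{iθ₂}+r₃e^{iθ₃}=r₁+r₄e^{iθ₄} gives r₂ω₂e^{iθ₂}+r₃ω₃e^{iθ₃}=r₄ω₄e^{iθ₄}.
Eliminating the other unknown: ω₃ = r₂ω₂ sin(θ₄−θ₂) / [r₃ sin(θ₃−θ₄)].
Numerator sine = +0.44151; denominator sine = +0.99415.
Result = 0.046·2.48·(+0.44151) / (0.1095·(+0.99415)) = +0.46268 rad/s; magnitude 0.46268 rad/s.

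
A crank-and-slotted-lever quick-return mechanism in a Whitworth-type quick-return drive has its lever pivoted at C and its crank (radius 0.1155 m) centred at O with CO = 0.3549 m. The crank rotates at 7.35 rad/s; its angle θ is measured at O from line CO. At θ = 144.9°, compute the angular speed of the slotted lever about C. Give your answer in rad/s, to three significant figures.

ω = 7.35 rad/s
Crank pin A relative to C: A = (d + r cosθ, r sinθ); lever angle φ = atan2(r sinθ, d + r cosθ).
Differentiating tanφ: φ̇ = rω(d cosθ + r)/(d² + r² + 2dr cosθ).
d² + r² + 2dr cosθ = |CA|² = 0.0722208 m²;  d cosθ + r = -0.17486 m.
|ω_lever| = |0.1155·7.35·-0.17486| / 0.0722208 = 2.0554 rad/s.

2.06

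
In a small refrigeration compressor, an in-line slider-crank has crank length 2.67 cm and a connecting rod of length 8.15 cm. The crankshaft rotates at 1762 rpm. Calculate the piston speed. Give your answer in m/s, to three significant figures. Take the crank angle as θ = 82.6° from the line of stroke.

ω = 2π·1762/60 = 184.5 rad/s
For an in-line slider-crank, x = r cosθ + √(L² − r² sin²θ), so v = −rω sinθ·[1 + r cosθ/√(L² − r² sin²θ)].
With r = 0.0267 m, L = 0.0815 m, θ = 82.6°: √(L² − r² sin²θ) = 0.077079 m.
v = −0.0267·184.5·0.99167·[1 + 0.0267·0.12880/0.077079] = -5.1035 m/s.
|v| = 5.1035 m/s.

5.10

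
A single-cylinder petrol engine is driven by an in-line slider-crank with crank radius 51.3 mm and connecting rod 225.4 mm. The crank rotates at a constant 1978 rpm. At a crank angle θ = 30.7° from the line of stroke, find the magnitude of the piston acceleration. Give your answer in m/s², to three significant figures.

2140

ω = 2π·1978/60 = 207.1 rad/s
x(θ) = r cosθ + √(L² − r² sin²θ); with ω constant, a = ω²·d²x/dθ².
d²x/dθ² = −r cosθ − r²(cos2θ)/√u − r⁴ sin²2θ/(4u^{3/2}),  u = L² − r² sin²θ = 0.0501192 m².
Substituting r = 0.0513 m, L = 0.2254 m, θ = 30.7°: d²x/dθ² = -0.049857 m.
a = ω²·d²x/dθ² = (207.1)²·(-0.049857) = -2139.1 m/s²;  |a| = 2139.1 m/s².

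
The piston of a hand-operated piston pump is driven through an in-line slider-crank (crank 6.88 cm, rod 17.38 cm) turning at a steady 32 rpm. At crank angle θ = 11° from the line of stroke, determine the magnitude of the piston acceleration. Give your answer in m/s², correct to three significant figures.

1.04

ω = 2π·32/60 = 3.351 rad/s
x(θ) = r cosθ + √(L² − r² sin²θ); with ω constant, a = ω²·d²x/dθ².
d²x/dθ² = −r cosθ − r²(cos2θ)/√u − r⁴ sin²2θ/(4u^{3/2}),  u = L² − r² sin²θ = 0.0300341 m².
Substituting r = 0.0688 m, L = 0.1738 m, θ = 11°: d²x/dθ² = -0.093011 m.
a = ω²·d²x/dθ² = (3.351)²·(-0.093011) = -1.0445 m/s²;  |a| = 1.0445 m/s².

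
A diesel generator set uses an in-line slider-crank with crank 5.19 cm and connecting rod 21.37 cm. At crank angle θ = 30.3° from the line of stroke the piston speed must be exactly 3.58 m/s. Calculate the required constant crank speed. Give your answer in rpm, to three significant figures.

For an in-line slider-crank, |v_piston| = rω|sinθ|·[1 + r cosθ/√(L² − r² sin²θ)].
With r = 0.0519 m, L = 0.2137 m, θ = 30.3°: the bracketed kinematic factor |dx/dθ| = 0.031717 m.
ω = v/|dx/dθ| = 3.58/0.031717 = 112.87 rad/s.
N = 60ω/(2π) = 1077.8 rpm.

1080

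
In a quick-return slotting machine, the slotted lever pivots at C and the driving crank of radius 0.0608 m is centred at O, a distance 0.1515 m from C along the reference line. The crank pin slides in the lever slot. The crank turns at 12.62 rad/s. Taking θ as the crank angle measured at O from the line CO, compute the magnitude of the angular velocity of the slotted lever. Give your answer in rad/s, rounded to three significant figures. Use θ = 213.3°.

4.49

ω = 12.62 rad/s
Crank pin A relative to C: A = (d + r cosθ, r sinθ); lever angle φ = atan2(r sinθ, d + r cosθ).
Differentiating tanφ: φ̇ = rω(d cosθ + r)/(d² + r² + 2dr cosθ).
d² + r² + 2dr cosθ = |CA|² = 0.0112513 m²;  d cosθ + r = -0.065825 m.
|ω_lever| = |0.0608·12.62·-0.065825| / 0.0112513 = 4.489 rad/s.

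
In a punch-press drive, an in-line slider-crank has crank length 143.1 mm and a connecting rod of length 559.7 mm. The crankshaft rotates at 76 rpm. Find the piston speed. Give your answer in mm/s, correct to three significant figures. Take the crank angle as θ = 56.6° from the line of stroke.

1090

ω = 2π·76/60 = 7.959 rad/s
For an in-line slider-crank, x = r cosθ + √(L² − r² sin²θ), so v = −rω sinθ·[1 + r cosθ/√(L² − r² sin²θ)].
With r = 0.1431 m, L = 0.5597 m, θ = 56.6°: √(L² − r² sin²θ) = 0.5468 m.
v = −0.1431·7.959·0.83485·[1 + 0.1431·0.55048/0.5468] = -1.0878 m/s.
|v| = 1.0878 m/s = 1087.8 mm/s.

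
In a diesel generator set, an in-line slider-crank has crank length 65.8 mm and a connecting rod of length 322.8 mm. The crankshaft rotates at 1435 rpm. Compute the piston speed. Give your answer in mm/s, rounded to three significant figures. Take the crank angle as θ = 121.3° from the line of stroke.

ω = 2π·1435/60 = 150.3 rad/s
For an in-line slider-crank, x = r cosθ + √(L² − r² sin²θ), so v = −rω sinθ·[1 + r cosθ/√(L² − r² sin²θ)].
With r = 0.0658 m, L = 0.3228 m, θ = 121.3°: √(L² − r² sin²θ) = 0.31787 m.
v = −0.0658·150.3·0.85446·[1 + 0.0658·-0.51952/0.31787] = -7.5402 m/s.
|v| = 7.5402 m/s = 7540.2 mm/s.

7540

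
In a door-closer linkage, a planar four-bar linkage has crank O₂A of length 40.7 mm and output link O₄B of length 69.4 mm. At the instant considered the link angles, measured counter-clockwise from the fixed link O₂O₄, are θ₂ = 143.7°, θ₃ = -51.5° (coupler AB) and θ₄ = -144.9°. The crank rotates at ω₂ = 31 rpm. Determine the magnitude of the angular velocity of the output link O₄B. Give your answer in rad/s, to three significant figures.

ω₂ = 3.246 rad/s (from 31 rpm).
Differentiating the loop-closure r₂e^{iθ₂}+r₃e^{iθ₃}=r₁+r₄e^{iθ₄} gives r₂ω₂e^{iθ₂}+r₃ω₃e^{iθ₃}=r₄ω₄e^{iθ₄}.
Eliminating the other unknown: ω₄ = r₂ω₂ sin(θ₂−θ₃) / [r₄ sin(θ₄−θ₃)].
Numerator sine = -0.26219; denominator sine = -0.99824.
Result = 0.0407·3.246·(-0.26219) / (0.0694·(-0.99824)) = +0.50004 rad/s; magnitude 0.50004 rad/s.

0.500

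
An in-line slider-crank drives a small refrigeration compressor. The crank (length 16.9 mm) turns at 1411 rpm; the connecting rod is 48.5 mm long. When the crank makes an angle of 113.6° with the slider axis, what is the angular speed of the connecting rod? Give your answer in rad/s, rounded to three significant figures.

ω = 147.8 rad/s (converted from 1411 rpm).
The rod makes angle φ with the slider axis where L sinφ = r sinθ; differentiating, L cosφ·φ̇ = r ω cosθ.
L cosφ = √(L² − r² sin²θ) = 0.045961 m.
|ω_rod| = r ω |cosθ| / √(L² − r² sin²θ) = 0.0169·147.8·0.40035/0.045961 = 21.752 rad/s.

21.8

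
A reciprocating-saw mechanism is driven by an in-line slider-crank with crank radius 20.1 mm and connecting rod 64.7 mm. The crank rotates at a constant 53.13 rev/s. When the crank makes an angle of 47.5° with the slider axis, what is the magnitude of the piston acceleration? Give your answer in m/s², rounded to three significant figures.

1470

ω = 2π·53.1 = 333.8 rad/s
x(θ) = r cosθ + √(L² − r² sin²θ); with ω constant, a = ω²·d²x/dθ².
d²x/dθ² = −r cosθ − r²(cos2θ)/√u − r⁴ sin²2θ/(4u^{3/2}),  u = L² − r² sin²θ = 0.00396648 m².
Substituting r = 0.0201 m, L = 0.0647 m, θ = 47.5°: d²x/dθ² = -0.013182 m.
a = ω²·d²x/dθ² = (333.8)²·(-0.013182) = -1469 m/s²;  |a| = 1469 m/s².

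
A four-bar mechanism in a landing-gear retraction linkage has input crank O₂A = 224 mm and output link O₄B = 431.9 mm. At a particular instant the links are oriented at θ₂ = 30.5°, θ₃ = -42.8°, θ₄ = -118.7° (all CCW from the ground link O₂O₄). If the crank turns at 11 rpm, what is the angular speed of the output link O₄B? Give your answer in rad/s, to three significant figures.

0.590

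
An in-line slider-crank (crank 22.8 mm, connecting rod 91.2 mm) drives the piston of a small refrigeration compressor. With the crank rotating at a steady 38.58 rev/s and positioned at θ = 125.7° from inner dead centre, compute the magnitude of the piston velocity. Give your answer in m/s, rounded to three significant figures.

ω = 2π·38.6 = 242.4 rad/s
For an in-line slider-crank, x = r cosθ + √(L² − r² sin²θ), so v = −rω sinθ·[1 + r cosθ/√(L² − r² sin²θ)].
With r = 0.0228 m, L = 0.0912 m, θ = 125.7°: √(L² − r² sin²θ) = 0.089301 m.
v = −0.0228·242.4·0.81208·[1 + 0.0228·-0.58354/0.089301] = -3.8196 m/s.
|v| = 3.8196 m/s.

3.82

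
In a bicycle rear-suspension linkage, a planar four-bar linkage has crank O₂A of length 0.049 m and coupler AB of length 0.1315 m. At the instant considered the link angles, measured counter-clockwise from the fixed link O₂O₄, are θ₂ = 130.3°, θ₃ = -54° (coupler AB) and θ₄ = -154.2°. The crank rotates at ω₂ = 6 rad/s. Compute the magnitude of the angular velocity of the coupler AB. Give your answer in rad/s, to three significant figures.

2.20

ω₂ = 6 rad/s
Differentiating the loop-closure r₂e^{iθ₂}+r₃e^{iθ₃}=r₁+r₄e^{iθ₄} gives r₂ω₂e^{iθ₂}+r₃ω₃e^{iθ₃}=r₄ω₄e^{iθ₄}.
Eliminating the other unknown: ω₃ = r₂ω₂ sin(θ₄−θ₂) / [r₃ sin(θ₃−θ₄)].
Numerator sine = +0.96815; denominator sine = +0.98420.
Result = 0.049·6·(+0.96815) / (0.1315·(+0.98420)) = +2.1993 rad/s; magnitude 2.1993 rad/s.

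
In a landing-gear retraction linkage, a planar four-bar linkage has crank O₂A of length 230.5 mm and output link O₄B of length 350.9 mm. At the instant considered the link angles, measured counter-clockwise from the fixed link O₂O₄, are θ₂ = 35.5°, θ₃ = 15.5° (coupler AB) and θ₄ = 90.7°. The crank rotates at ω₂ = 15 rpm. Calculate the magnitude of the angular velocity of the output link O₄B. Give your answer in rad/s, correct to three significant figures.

0.365

ω₂ = 1.571 rad/s (from 15 rpm).
Differentiating the loop-closure r₂e^{iθ₂}+r₃e^{iθ₃}=r₁+r₄e^{iθ₄} gives r₂ω₂e^{iθ₂}+r₃ω₃e^{iθ₃}=r₄ω₄e^{iθ₄}.
Eliminating the other unknown: ω₄ = r₂ω₂ sin(θ₂−θ₃) / [r₄ sin(θ₄−θ₃)].
Numerator sine = +0.34202; denominator sine = +0.96682.
Result = 0.2305·1.571·(+0.34202) / (0.3509·(+0.96682)) = +0.36502 rad/s; magnitude 0.36502 rad/s.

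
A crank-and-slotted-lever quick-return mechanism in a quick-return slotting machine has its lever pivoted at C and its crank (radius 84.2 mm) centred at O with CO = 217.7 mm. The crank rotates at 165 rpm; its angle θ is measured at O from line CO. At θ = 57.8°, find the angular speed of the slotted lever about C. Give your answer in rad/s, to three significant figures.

3.94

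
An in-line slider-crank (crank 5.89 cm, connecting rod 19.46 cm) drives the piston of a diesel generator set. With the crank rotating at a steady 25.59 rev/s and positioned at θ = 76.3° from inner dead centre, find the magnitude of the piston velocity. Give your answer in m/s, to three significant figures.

ω = 2π·25.6 = 160.8 rad/s
For an in-line slider-crank, x = r cosθ + √(L² − r² sin²θ), so v = −rω sinθ·[1 + r cosθ/√(L² − r² sin²θ)].
With r = 0.0589 m, L = 0.1946 m, θ = 76.3°: √(L² − r² sin²θ) = 0.186 m.
v = −0.0589·160.8·0.97155·[1 + 0.0589·0.23684/0.186] = -9.891 m/s.
|v| = 9.891 m/s.

9.89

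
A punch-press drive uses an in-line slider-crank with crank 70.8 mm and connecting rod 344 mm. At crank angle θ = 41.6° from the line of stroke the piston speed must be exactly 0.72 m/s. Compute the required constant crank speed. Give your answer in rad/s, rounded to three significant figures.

13.3

For an in-line slider-crank, |v_piston| = rω|sinθ|·[1 + r cosθ/√(L² − r² sin²θ)].
With r = 0.0708 m, L = 0.344 m, θ = 41.6°: the bracketed kinematic factor |dx/dθ| = 0.054309 m.
ω = v/|dx/dθ| = 0.72/0.054309 = 13.257 rad/s.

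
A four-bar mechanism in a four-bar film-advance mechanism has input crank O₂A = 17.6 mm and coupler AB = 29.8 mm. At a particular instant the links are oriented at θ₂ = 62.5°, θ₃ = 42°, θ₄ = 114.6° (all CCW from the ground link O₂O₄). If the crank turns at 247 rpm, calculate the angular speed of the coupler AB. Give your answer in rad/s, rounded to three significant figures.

ω₂ = 25.87 rad/s (from 247 rpm).
Differentiating the loop-closure r₂e^{iθ₂}+r₃e^{iθ₃}=r₁+r₄e^{iθ₄} gives r₂ω₂e^{iθ₂}+r₃ω₃e^{iθ₃}=r₄ω₄e^{iθ₄}.
Eliminating the other unknown: ω₃ = r₂ω₂ sin(θ₄−θ₂) / [r₃ sin(θ₃−θ₄)].
Numerator sine = +0.78908; denominator sine = -0.95424.
Result = 0.0176·25.87·(+0.78908) / (0.0298·(-0.95424)) = -12.632 rad/s; magnitude 12.632 rad/s.

12.6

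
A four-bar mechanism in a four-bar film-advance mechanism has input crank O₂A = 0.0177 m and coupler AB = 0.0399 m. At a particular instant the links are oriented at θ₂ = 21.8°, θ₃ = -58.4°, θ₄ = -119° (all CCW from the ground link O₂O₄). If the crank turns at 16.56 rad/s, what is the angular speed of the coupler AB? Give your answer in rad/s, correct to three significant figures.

5.33

ω₂ = 16.56 rad/s
Differentiating the loop-closure r₂e^{iθ₂}+r₃e^{iθ₃}=r₁+r₄e^{iθ₄} gives r₂ω₂e^{iθ₂}+r₃ω₃e^{iθ₃}=r₄ω₄e^{iθ₄}.
Eliminating the other unknown: ω₃ = r₂ω₂ sin(θ₄−θ₂) / [r₃ sin(θ₃−θ₄)].
Numerator sine = -0.63203; denominator sine = +0.87121.
Result = 0.0177·16.56·(-0.63203) / (0.0399·(+0.87121)) = -5.3293 rad/s; magnitude 5.3293 rad/s.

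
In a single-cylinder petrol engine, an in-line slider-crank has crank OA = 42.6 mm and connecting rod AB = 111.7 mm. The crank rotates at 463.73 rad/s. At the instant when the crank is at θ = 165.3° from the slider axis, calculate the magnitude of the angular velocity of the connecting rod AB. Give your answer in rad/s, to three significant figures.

ω = 463.7 rad/s
The rod makes angle φ with the slider axis where L sinφ = r sinθ; differentiating, L cosφ·φ̇ = r ω cosθ.
L cosφ = √(L² − r² sin²θ) = 0.11118 m.
|ω_rod| = r ω |cosθ| / √(L² − r² sin²θ) = 0.0426·463.7·0.96727/0.11118 = 171.87 rad/s.

172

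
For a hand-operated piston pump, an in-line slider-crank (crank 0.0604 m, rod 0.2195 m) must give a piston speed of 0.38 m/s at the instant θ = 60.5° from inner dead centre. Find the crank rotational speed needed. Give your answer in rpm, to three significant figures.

60.6

For an in-line slider-crank, |v_piston| = rω|sinθ|·[1 + r cosθ/√(L² − r² sin²θ)].
With r = 0.0604 m, L = 0.2195 m, θ = 60.5°: the bracketed kinematic factor |dx/dθ| = 0.059906 m.
ω = v/|dx/dθ| = 0.38/0.059906 = 6.3432 rad/s.
N = 60ω/(2π) = 60.574 rpm.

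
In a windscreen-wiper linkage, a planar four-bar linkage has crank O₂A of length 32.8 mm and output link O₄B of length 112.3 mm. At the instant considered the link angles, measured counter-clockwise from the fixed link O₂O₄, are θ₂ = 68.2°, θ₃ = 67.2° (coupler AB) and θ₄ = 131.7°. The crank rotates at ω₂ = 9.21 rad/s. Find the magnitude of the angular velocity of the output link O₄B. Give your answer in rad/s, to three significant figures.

0.0520

ω₂ = 9.21 rad/s
Differentiating the loop-closure r₂e^{iθ₂}+r₃e^{iθ₃}=r₁+r₄e^{iθ₄} gives r₂ω₂e^{iθ₂}+r₃ω₃e^{iθ₃}=r₄ω₄e^{iθ₄}.
Eliminating the other unknown: ω₄ = r₂ω₂ sin(θ₂−θ₃) / [r₄ sin(θ₄−θ₃)].
Numerator sine = +0.01745; denominator sine = +0.90259.
Result = 0.0328·9.21·(+0.01745) / (0.1123·(+0.90259)) = +0.052014 rad/s; magnitude 0.052014 rad/s.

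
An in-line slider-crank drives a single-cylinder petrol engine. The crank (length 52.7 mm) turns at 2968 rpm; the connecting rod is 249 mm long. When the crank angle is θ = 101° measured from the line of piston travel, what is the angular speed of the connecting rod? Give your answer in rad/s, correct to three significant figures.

ω = 310.8 rad/s (converted from 2968 rpm).
The rod makes angle φ with the slider axis where L sinφ = r sinθ; differentiating, L cosφ·φ̇ = r ω cosθ.
L cosφ = √(L² − r² sin²θ) = 0.24357 m.
|ω_rod| = r ω |cosθ| / √(L² − r² sin²θ) = 0.0527·310.8·0.19081/0.24357 = 12.832 rad/s.

12.8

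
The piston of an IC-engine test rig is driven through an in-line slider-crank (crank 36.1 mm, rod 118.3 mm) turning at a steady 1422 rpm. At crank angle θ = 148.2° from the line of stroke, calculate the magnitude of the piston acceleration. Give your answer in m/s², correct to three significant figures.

566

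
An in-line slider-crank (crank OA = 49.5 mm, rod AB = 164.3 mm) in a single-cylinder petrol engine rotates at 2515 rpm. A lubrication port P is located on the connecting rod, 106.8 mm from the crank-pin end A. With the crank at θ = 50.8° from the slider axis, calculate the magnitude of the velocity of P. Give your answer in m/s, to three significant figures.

11.7

ω = 263.4 rad/s.  Crank-pin speed |V_A| = rω = 13.037 m/s, perpendicular to OA.
Rod angle: sinφ = −(r/L) sinθ ⇒ φ = -13.502°; ω_rod = −rω cosθ/√(L²−r²sin²θ) = -51.575 rad/s.
V_P = V_A + ω_rod × AP, with AP = 0.1068 m along the rod.
Components: V_Px = −rω sinθ − a·ω_rod·sinφ = -11.389 m/s;  V_Py = rω cosθ + a·ω_rod·cosφ = +2.8836 m/s.
|V_P| = √(V_Px² + V_Py²) = 11.748 m/s.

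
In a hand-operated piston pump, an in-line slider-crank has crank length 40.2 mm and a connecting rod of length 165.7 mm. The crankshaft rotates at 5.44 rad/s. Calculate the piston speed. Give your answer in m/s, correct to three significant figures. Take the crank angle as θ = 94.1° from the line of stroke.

0.214

ω = 5.44 rad/s
For an in-line slider-crank, x = r cosθ + √(L² − r² sin²θ), so v = −rω sinθ·[1 + r cosθ/√(L² − r² sin²θ)].
With r = 0.0402 m, L = 0.1657 m, θ = 94.1°: √(L² − r² sin²θ) = 0.16078 m.
v = −0.0402·5.44·0.99744·[1 + 0.0402·-0.07150/0.16078] = -0.21423 m/s.
|v| = 0.21423 m/s.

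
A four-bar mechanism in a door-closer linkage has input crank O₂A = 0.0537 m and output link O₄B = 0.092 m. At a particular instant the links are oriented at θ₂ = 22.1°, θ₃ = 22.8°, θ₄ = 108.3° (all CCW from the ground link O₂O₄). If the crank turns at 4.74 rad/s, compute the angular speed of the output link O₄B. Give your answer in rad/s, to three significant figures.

0.0339

ω₂ = 4.74 rad/s
Differentiating the loop-closure r₂e^{iθ₂}+r₃e^{iθ₃}=r₁+r₄e^{iθ₄} gives r₂ω₂e^{iθ₂}+r₃ω₃e^{iθ₃}=r₄ω₄e^{iθ₄}.
Eliminating the other unknown: ω₄ = r₂ω₂ sin(θ₂−θ₃) / [r₄ sin(θ₄−θ₃)].
Numerator sine = -0.01222; denominator sine = +0.99692.
Result = 0.0537·4.74·(-0.01222) / (0.092·(+0.99692)) = -0.033906 rad/s; magnitude 0.033906 rad/s.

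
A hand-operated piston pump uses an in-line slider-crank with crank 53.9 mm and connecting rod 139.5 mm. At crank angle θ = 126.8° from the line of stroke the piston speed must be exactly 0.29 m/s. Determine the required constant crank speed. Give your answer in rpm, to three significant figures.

For an in-line slider-crank, |v_piston| = rω|sinθ|·[1 + r cosθ/√(L² − r² sin²θ)].
With r = 0.0539 m, L = 0.1395 m, θ = 126.8°: the bracketed kinematic factor |dx/dθ| = 0.032655 m.
ω = v/|dx/dθ| = 0.29/0.032655 = 8.8808 rad/s.
N = 60ω/(2π) = 84.805 rpm.

84.8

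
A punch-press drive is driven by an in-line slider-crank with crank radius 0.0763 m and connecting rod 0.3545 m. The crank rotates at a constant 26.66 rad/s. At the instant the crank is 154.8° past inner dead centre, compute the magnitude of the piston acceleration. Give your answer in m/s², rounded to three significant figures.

41.5

ω = 26.66 rad/s
x(θ) = r cosθ + √(L² − r² sin²θ); with ω constant, a = ω²·d²x/dθ².
d²x/dθ² = −r cosθ − r²(cos2θ)/√u − r⁴ sin²2θ/(4u^{3/2}),  u = L² − r² sin²θ = 0.124615 m².
Substituting r = 0.0763 m, L = 0.3545 m, θ = 154.8°: d²x/dθ² = +0.058412 m.
a = ω²·d²x/dθ² = (26.66)²·(+0.058412) = +41.516 m/s²;  |a| = 41.516 m/s².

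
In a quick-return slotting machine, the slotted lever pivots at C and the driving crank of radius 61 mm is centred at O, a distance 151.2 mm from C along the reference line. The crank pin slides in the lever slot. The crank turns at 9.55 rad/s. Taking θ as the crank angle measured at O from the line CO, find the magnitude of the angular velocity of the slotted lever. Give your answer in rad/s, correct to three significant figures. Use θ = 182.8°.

6.43

ω = 9.55 rad/s
Crank pin A relative to C: A = (d + r cosθ, r sinθ); lever angle φ = atan2(r sinθ, d + r cosθ).
Differentiating tanφ: φ̇ = rω(d cosθ + r)/(d² + r² + 2dr cosθ).
d² + r² + 2dr cosθ = |CA|² = 0.00815806 m²;  d cosθ + r = -0.090019 m.
|ω_lever| = |0.061·9.55·-0.090019| / 0.00815806 = 6.4281 rad/s.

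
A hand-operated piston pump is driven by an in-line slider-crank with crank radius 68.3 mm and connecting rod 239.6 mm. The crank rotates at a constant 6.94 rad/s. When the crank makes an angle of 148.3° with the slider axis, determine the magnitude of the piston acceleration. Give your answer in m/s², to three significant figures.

2.36

ω = 6.94 rad/s
x(θ) = r cosθ + √(L² − r² sin²θ); with ω constant, a = ω²·d²x/dθ².
d²x/dθ² = −r cosθ − r²(cos2θ)/√u − r⁴ sin²2θ/(4u^{3/2}),  u = L² − r² sin²θ = 0.0561201 m².
Substituting r = 0.0683 m, L = 0.2396 m, θ = 148.3°: d²x/dθ² = +0.048966 m.
a = ω²·d²x/dθ² = (6.94)²·(+0.048966) = +2.3584 m/s²;  |a| = 2.3584 m/s².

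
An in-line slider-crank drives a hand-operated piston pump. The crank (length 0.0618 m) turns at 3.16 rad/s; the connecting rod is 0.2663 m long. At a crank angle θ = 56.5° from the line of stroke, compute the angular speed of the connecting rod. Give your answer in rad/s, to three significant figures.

ω = 3.16 rad/s
The rod makes angle φ with the slider axis where L sinφ = r sinθ; differentiating, L cosφ·φ̇ = r ω cosθ.
L cosφ = √(L² − r² sin²θ) = 0.26127 m.
|ω_rod| = r ω |cosθ| / √(L² − r² sin²θ) = 0.0618·3.16·0.55194/0.26127 = 0.41256 rad/s.

0.413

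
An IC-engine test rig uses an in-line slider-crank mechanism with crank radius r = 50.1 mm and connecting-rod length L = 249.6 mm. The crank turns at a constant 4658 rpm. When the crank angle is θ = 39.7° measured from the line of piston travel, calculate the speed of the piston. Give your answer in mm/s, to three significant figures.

18000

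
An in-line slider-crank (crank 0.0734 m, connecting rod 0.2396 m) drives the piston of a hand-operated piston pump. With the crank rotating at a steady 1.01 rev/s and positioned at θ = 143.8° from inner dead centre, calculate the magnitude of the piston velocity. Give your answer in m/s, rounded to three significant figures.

0.206

ω = 2π·1.01 = 6.346 rad/s
For an in-line slider-crank, x = r cosθ + √(L² − r² sin²θ), so v = −rω sinθ·[1 + r cosθ/√(L² − r² sin²θ)].
With r = 0.0734 m, L = 0.2396 m, θ = 143.8°: √(L² − r² sin²θ) = 0.23565 m.
v = −0.0734·6.346·0.59061·[1 + 0.0734·-0.80696/0.23565] = -0.20595 m/s.
|v| = 0.20595 m/s.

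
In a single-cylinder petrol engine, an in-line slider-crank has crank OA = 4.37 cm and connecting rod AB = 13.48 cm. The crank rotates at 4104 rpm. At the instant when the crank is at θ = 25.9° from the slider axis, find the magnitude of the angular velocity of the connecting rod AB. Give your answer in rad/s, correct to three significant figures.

127

ω = 429.8 rad/s (converted from 4104 rpm).
The rod makes angle φ with the slider axis where L sinφ = r sinθ; differentiating, L cosφ·φ̇ = r ω cosθ.
L cosφ = √(L² − r² sin²θ) = 0.13344 m.
|ω_rod| = r ω |cosθ| / √(L² − r² sin²θ) = 0.0437·429.8·0.89956/0.13344 = 126.61 rad/s.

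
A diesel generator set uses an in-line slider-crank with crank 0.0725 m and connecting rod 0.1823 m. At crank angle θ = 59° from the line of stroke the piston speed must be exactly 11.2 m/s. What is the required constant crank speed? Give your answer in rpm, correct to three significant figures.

For an in-line slider-crank, |v_piston| = rω|sinθ|·[1 + r cosθ/√(L² − r² sin²θ)].
With r = 0.0725 m, L = 0.1823 m, θ = 59°: the bracketed kinematic factor |dx/dθ| = 0.075685 m.
ω = v/|dx/dθ| = 11.2/0.075685 = 147.98 rad/s.
N = 60ω/(2π) = 1413.1 rpm.

1410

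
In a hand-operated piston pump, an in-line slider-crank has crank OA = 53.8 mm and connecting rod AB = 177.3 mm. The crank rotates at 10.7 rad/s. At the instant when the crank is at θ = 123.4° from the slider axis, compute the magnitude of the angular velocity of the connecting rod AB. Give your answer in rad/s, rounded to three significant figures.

1.85

ω = 10.7 rad/s
The rod makes angle φ with the slider axis where L sinφ = r sinθ; differentiating, L cosφ·φ̇ = r ω cosθ.
L cosφ = √(L² − r² sin²θ) = 0.17152 m.
|ω_rod| = r ω |cosθ| / √(L² − r² sin²θ) = 0.0538·10.7·0.55048/0.17152 = 1.8476 rad/s.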